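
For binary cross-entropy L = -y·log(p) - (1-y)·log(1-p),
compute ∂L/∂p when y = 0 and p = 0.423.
∂L/∂p = 1.733

∂L/∂p = -y/p + (1-y)/(1-p) = 0 + 1/0.577 = 1.733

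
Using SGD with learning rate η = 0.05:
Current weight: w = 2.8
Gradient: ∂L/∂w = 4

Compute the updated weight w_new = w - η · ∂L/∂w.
w_new = 2.6

w_new = w - η·∂L/∂w = 2.8 - 0.05×(4) = 2.8 - (0.2) = 2.6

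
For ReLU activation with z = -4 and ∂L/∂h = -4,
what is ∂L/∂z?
∂L/∂z = 0

h = ReLU(-4) = 0
Since z < 0: ∂h/∂z = 0
∂L/∂z = ∂L/∂h · ∂h/∂z = -4 × 0 = 0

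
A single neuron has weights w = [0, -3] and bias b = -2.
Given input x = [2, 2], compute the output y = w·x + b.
y = -8

y = (0)(2) + (-3)(2) + -2 = -8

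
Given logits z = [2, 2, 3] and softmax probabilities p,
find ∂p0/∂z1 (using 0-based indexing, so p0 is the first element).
∂p0/∂z1 = -0.04492

p = softmax(z) = [0.2119, 0.2119, 0.5761]
p0 = 0.2119, p1 = 0.2119

∂p0/∂z1 = -p0 × p1 = -0.2119 × 0.2119 = -0.04492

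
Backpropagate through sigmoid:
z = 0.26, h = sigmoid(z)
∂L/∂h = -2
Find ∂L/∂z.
∂L/∂z = -0.4916

σ(0.26) = 0.5646
σ'(0.26) = σ(0.26)(1 - σ(0.26)) = 0.5646 × 0.4354 = 0.2458
∂L/∂z = ∂L/∂h · σ'(z) = -2 × 0.2458 = -0.4916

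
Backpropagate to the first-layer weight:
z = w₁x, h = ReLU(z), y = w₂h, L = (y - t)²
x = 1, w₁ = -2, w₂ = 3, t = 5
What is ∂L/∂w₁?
∂L/∂w₁ = 0

Forward pass:
z = w₁x = -2×1 = -2
h = ReLU(-2) = 0
y = w₂h = 3×0 = 0

Backward pass:
∂L/∂y = 2(y - t) = 2(0 - 5) = -10
∂y/∂h = w₂ = 3
∂h/∂z = 0 (ReLU derivative)
∂z/∂w₁ = x = 1

∂L/∂w₁ = -10 × 3 × 0 × 1 = 0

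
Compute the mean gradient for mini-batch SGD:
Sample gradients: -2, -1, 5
Average gradient = 0.6667

Average = (1/3)(-2 + -1 + 5) = 2/3 = 0.6667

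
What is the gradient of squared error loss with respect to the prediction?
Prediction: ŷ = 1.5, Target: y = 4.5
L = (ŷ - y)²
∂L/∂ŷ = -6.0

∂L/∂ŷ = 2(ŷ - y) = 2(1.5 - 4.5) = 2(-3.0) = -6.0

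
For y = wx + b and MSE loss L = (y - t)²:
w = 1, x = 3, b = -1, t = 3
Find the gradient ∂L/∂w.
∂L/∂w = -6

y = wx + b = (1)(3) + -1 = 2
∂L/∂y = 2(y - t) = 2(2 - 3) = -2
∂y/∂w = x = 3
∂L/∂w = ∂L/∂y · ∂y/∂w = -2 × 3 = -6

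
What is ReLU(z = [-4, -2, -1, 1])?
h = [0, 0, 0, 1]

ReLU applied element-wise: max(0,-4)=0, max(0,-2)=0, max(0,-1)=0, max(0,1)=1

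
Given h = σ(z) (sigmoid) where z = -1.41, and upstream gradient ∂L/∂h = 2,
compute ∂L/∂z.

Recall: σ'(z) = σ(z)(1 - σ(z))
∂L/∂z = 0.3155

σ(-1.41) = 0.1962
σ'(-1.41) = σ(-1.41)(1 - σ(-1.41)) = 0.1962 × 0.8038 = 0.1577
∂L/∂z = ∂L/∂h · σ'(z) = 2 × 0.1577 = 0.3155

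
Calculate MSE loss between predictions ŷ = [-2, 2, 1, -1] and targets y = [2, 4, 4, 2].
MSE = 9.5

MSE = (1/4)((-2-2)² + (2-4)² + (1-4)² + (-1-2)²) = (1/4)(16 + 4 + 9 + 9) = 9.5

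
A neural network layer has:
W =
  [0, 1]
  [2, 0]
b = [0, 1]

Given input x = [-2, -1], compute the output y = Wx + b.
y = [-1, -3]

Wx = [0×-2 + 1×-1, 2×-2 + 0×-1]
   = [-1, -4]
y = Wx + b = [-1 + 0, -4 + 1] = [-1, -3]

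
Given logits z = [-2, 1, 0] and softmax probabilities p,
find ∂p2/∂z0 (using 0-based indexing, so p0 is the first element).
∂p2/∂z0 = -0.009113

p = softmax(z) = [0.03512, 0.7054, 0.2595]
p2 = 0.2595, p0 = 0.03512

∂p2/∂z0 = -p2 × p0 = -0.2595 × 0.03512 = -0.009113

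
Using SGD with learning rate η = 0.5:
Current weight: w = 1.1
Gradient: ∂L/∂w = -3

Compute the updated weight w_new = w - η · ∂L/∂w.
w_new = 2.6

w_new = w - η·∂L/∂w = 1.1 - 0.5×(-3) = 1.1 - (-1.5) = 2.6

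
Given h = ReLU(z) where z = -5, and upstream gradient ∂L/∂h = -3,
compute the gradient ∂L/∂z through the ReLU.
∂L/∂z = 0

h = ReLU(-5) = 0
Since z < 0: ∂h/∂z = 0
∂L/∂z = ∂L/∂h · ∂h/∂z = -3 × 0 = 0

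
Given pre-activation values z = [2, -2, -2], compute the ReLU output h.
h = [2, 0, 0]

ReLU applied element-wise: max(0,2)=2, max(0,-2)=0, max(0,-2)=0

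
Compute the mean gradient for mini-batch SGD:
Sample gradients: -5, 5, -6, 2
Average gradient = -1

Average = (1/4)(-5 + 5 + -6 + 2) = -4/4 = -1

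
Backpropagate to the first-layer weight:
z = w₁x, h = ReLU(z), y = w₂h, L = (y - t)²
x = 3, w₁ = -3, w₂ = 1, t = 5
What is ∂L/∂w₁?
∂L/∂w₁ = 0

Forward pass:
z = w₁x = -3×3 = -9
h = ReLU(-9) = 0
y = w₂h = 1×0 = 0

Backward pass:
∂L/∂y = 2(y - t) = 2(0 - 5) = -10
∂y/∂h = w₂ = 1
∂h/∂z = 0 (ReLU derivative)
∂z/∂w₁ = x = 3

∂L/∂w₁ = -10 × 1 × 0 × 3 = 0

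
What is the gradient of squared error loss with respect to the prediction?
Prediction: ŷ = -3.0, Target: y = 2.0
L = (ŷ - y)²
∂L/∂ŷ = -10.0

∂L/∂ŷ = 2(ŷ - y) = 2(-3.0 - 2.0) = 2(-5.0) = -10.0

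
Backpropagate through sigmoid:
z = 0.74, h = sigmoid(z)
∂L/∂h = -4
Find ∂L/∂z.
∂L/∂z = -0.8747

σ(0.74) = 0.677
σ'(0.74) = σ(0.74)(1 - σ(0.74)) = 0.677 × 0.323 = 0.2187
∂L/∂z = ∂L/∂h · σ'(z) = -4 × 0.2187 = -0.8747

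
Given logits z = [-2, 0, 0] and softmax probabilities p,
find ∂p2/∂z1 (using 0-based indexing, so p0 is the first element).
∂p2/∂z1 = -0.2193

p = softmax(z) = [0.06338, 0.4683, 0.4683]
p2 = 0.4683, p1 = 0.4683

∂p2/∂z1 = -p2 × p1 = -0.4683 × 0.4683 = -0.2193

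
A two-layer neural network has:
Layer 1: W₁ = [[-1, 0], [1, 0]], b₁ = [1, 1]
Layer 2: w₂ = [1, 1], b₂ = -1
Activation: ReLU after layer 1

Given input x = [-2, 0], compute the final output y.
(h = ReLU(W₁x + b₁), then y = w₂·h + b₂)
y = 2

Layer 1 pre-activation: z₁ = [3, -1]
After ReLU: h = [3, 0]
Layer 2 output: y = 1×3 + 1×0 + -1 = 2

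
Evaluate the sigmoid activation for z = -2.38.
0.08471

sigmoid(-2.38) = 1/(1 + e^(2.38)) = 1/(1 + 10.8) = 0.08471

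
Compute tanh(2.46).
0.9855

tanh(2.46) = (e^(2.46) - e^(-2.46))/(e^(2.46) + e^(-2.46)) = 0.9855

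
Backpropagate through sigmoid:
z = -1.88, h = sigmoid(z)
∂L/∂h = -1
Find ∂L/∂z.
∂L/∂z = -0.1149

σ(-1.88) = 0.1324
σ'(-1.88) = σ(-1.88)(1 - σ(-1.88)) = 0.1324 × 0.8676 = 0.1149
∂L/∂z = ∂L/∂h · σ'(z) = -1 × 0.1149 = -0.1149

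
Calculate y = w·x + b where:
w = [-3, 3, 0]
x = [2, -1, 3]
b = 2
y = -7

y = (-3)(2) + (3)(-1) + (0)(3) + 2 = -7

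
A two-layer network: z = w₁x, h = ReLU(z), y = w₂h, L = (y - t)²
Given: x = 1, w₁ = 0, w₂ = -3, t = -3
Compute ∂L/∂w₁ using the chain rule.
∂L/∂w₁ = 0

Forward pass:
z = w₁x = 0×1 = 0
h = ReLU(0) = 0
y = w₂h = -3×0 = 0

Backward pass:
∂L/∂y = 2(y - t) = 2(0 - -3) = 6
∂y/∂h = w₂ = -3
∂h/∂z = 0 (ReLU derivative)
∂z/∂w₁ = x = 1

∂L/∂w₁ = 6 × -3 × 0 × 1 = 0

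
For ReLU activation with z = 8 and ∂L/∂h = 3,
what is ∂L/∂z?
∂L/∂z = 3

h = ReLU(8) = 8
Since z > 0: ∂h/∂z = 1
∂L/∂z = ∂L/∂h · ∂h/∂z = 3 × 1 = 3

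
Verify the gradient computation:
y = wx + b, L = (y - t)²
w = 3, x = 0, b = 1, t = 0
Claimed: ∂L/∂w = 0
Correct

y = (3)(0) + 1 = 1
∂L/∂y = 2(y - t) = 2(1 - 0) = 2
∂y/∂w = x = 0
∂L/∂w = 2 × 0 = 0

Claimed value: 0
Correct: The correct gradient is 0.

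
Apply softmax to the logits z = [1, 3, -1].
p = [0.1173, 0.8668, 0.0159]

exp(z) = [2.718, 20.09, 0.3679]
Sum = 23.17
p = [0.1173, 0.8668, 0.0159]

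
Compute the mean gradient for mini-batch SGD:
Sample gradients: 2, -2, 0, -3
Average gradient = -0.75

Average = (1/4)(2 + -2 + 0 + -3) = -3/4 = -0.75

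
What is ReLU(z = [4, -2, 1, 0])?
h = [4, 0, 1, 0]

ReLU applied element-wise: max(0,4)=4, max(0,-2)=0, max(0,1)=1, max(0,0)=0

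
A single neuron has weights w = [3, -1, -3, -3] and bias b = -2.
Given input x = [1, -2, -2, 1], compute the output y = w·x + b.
y = 6

y = (3)(1) + (-1)(-2) + (-3)(-2) + (-3)(1) + -2 = 6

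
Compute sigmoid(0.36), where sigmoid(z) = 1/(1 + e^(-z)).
0.589

sigmoid(0.36) = 1/(1 + e^(-0.36)) = 1/(1 + 0.6977) = 0.589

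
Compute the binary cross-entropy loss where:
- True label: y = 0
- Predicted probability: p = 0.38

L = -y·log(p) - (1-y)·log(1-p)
L = 0.478

L = -0·log(0.38) - 1·log(0.62) = -log(0.62) = 0.478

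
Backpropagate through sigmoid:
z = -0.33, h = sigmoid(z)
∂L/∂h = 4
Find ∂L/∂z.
∂L/∂z = 0.9733

σ(-0.33) = 0.4182
σ'(-0.33) = σ(-0.33)(1 - σ(-0.33)) = 0.4182 × 0.5818 = 0.2433
∂L/∂z = ∂L/∂h · σ'(z) = 4 × 0.2433 = 0.9733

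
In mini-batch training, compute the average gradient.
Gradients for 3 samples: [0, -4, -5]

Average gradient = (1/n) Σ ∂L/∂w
Average gradient = -3

Average = (1/3)(0 + -4 + -5) = -9/3 = -3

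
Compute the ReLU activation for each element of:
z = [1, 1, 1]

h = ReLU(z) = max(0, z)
h = [1, 1, 1]

ReLU applied element-wise: max(0,1)=1, max(0,1)=1, max(0,1)=1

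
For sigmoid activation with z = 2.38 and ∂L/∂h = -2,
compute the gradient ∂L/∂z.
∂L/∂z = -0.1551

σ(2.38) = 0.9153
σ'(2.38) = σ(2.38)(1 - σ(2.38)) = 0.9153 × 0.08471 = 0.07753
∂L/∂z = ∂L/∂h · σ'(z) = -2 × 0.07753 = -0.1551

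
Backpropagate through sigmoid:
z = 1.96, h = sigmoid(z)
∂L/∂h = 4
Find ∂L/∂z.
∂L/∂z = 0.4329

σ(1.96) = 0.8765
σ'(1.96) = σ(1.96)(1 - σ(1.96)) = 0.8765 × 0.1235 = 0.1082
∂L/∂z = ∂L/∂h · σ'(z) = 4 × 0.1082 = 0.4329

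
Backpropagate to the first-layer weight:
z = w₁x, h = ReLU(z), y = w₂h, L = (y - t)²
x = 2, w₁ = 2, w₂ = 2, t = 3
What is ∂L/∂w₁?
∂L/∂w₁ = 40

Forward pass:
z = w₁x = 2×2 = 4
h = ReLU(4) = 4
y = w₂h = 2×4 = 8

Backward pass:
∂L/∂y = 2(y - t) = 2(8 - 3) = 10
∂y/∂h = w₂ = 2
∂h/∂z = 1 (ReLU derivative)
∂z/∂w₁ = x = 2

∂L/∂w₁ = 10 × 2 × 1 × 2 = 40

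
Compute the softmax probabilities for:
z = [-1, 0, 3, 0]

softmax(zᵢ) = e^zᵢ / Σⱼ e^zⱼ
p = [0.0164, 0.0445, 0.8945, 0.0445]

exp(z) = [0.3679, 1, 20.09, 1]
Sum = 22.45
p = [0.0164, 0.0445, 0.8945, 0.0445]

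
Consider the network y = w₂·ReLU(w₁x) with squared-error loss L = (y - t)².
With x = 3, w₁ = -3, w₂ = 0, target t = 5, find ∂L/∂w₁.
∂L/∂w₁ = 0

Forward pass:
z = w₁x = -3×3 = -9
h = ReLU(-9) = 0
y = w₂h = 0×0 = 0

Backward pass:
∂L/∂y = 2(y - t) = 2(0 - 5) = -10
∂y/∂h = w₂ = 0
∂h/∂z = 0 (ReLU derivative)
∂z/∂w₁ = x = 3

∂L/∂w₁ = -10 × 0 × 0 × 3 = 0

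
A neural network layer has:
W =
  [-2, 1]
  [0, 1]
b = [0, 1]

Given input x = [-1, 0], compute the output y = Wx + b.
y = [2, 1]

Wx = [-2×-1 + 1×0, 0×-1 + 1×0]
   = [2, 0]
y = Wx + b = [2 + 0, 0 + 1] = [2, 1]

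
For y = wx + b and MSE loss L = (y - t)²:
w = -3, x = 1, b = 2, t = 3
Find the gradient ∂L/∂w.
∂L/∂w = -8

y = wx + b = (-3)(1) + 2 = -1
∂L/∂y = 2(y - t) = 2(-1 - 3) = -8
∂y/∂w = x = 1
∂L/∂w = ∂L/∂y · ∂y/∂w = -8 × 1 = -8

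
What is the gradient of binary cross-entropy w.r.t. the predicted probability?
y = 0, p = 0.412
∂L/∂p = 1.701

∂L/∂p = -y/p + (1-y)/(1-p) = 0 + 1/0.588 = 1.701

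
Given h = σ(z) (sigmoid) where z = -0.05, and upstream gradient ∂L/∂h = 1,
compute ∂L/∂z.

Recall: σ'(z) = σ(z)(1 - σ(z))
∂L/∂z = 0.2498

σ(-0.05) = 0.4875
σ'(-0.05) = σ(-0.05)(1 - σ(-0.05)) = 0.4875 × 0.5125 = 0.2498
∂L/∂z = ∂L/∂h · σ'(z) = 1 × 0.2498 = 0.2498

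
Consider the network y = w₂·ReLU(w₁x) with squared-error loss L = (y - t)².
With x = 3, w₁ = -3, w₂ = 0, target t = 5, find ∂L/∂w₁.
∂L/∂w₁ = 0

Forward pass:
z = w₁x = -3×3 = -9
h = ReLU(-9) = 0
y = w₂h = 0×0 = 0

Backward pass:
∂L/∂y = 2(y - t) = 2(0 - 5) = -10
∂y/∂h = w₂ = 0
∂h/∂z = 0 (ReLU derivative)
∂z/∂w₁ = x = 3

∂L/∂w₁ = -10 × 0 × 0 × 3 = 0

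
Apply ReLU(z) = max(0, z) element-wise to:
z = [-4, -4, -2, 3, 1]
h = [0, 0, 0, 3, 1]

ReLU applied element-wise: max(0,-4)=0, max(0,-4)=0, max(0,-2)=0, max(0,3)=3, max(0,1)=1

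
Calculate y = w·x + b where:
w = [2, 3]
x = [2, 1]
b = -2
y = 5

y = (2)(2) + (3)(1) + -2 = 5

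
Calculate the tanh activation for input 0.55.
0.5005

tanh(0.55) = (e^(0.55) - e^(-0.55))/(e^(0.55) + e^(-0.55)) = 0.5005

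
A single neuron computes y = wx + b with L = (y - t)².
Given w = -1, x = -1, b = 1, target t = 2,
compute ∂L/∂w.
∂L/∂w = 0

y = wx + b = (-1)(-1) + 1 = 2
∂L/∂y = 2(y - t) = 2(2 - 2) = 0
∂y/∂w = x = -1
∂L/∂w = ∂L/∂y · ∂y/∂w = 0 × -1 = 0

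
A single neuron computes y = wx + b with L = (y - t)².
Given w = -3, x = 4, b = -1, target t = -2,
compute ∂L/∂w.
∂L/∂w = -88

y = wx + b = (-3)(4) + -1 = -13
∂L/∂y = 2(y - t) = 2(-13 - -2) = -22
∂y/∂w = x = 4
∂L/∂w = ∂L/∂y · ∂y/∂w = -22 × 4 = -88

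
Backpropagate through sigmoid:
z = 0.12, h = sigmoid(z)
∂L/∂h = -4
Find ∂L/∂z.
∂L/∂z = -0.9964

σ(0.12) = 0.53
σ'(0.12) = σ(0.12)(1 - σ(0.12)) = 0.53 × 0.47 = 0.2491
∂L/∂z = ∂L/∂h · σ'(z) = -4 × 0.2491 = -0.9964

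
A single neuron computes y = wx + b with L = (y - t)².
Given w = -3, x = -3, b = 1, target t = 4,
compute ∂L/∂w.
∂L/∂w = -36

y = wx + b = (-3)(-3) + 1 = 10
∂L/∂y = 2(y - t) = 2(10 - 4) = 12
∂y/∂w = x = -3
∂L/∂w = ∂L/∂y · ∂y/∂w = 12 × -3 = -36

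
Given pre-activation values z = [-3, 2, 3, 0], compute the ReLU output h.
h = [0, 2, 3, 0]

ReLU applied element-wise: max(0,-3)=0, max(0,2)=2, max(0,3)=3, max(0,0)=0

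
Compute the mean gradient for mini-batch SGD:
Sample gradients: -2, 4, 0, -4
Average gradient = -0.5

Average = (1/4)(-2 + 4 + 0 + -4) = -2/4 = -0.5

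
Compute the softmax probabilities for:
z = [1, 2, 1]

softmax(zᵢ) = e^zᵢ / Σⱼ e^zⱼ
p = [0.2119, 0.5761, 0.2119]

exp(z) = [2.718, 7.389, 2.718]
Sum = 12.83
p = [0.2119, 0.5761, 0.2119]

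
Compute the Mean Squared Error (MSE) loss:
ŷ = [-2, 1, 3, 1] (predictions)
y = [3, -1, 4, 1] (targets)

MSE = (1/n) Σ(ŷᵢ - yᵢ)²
MSE = 7.5

MSE = (1/4)((-2-3)² + (1--1)² + (3-4)² + (1-1)²) = (1/4)(25 + 4 + 1 + 0) = 7.5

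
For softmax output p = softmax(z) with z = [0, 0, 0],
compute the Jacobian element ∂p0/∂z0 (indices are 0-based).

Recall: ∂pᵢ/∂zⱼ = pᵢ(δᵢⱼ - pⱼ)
∂p0/∂z0 = 0.2222

p = softmax(z) = [0.3333, 0.3333, 0.3333]
p0 = 0.3333

∂p0/∂z0 = p0(1 - p0) = 0.3333 × (1 - 0.3333) = 0.2222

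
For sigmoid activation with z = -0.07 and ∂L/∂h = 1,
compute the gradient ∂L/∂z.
∂L/∂z = 0.2497

σ(-0.07) = 0.4825
σ'(-0.07) = σ(-0.07)(1 - σ(-0.07)) = 0.4825 × 0.5175 = 0.2497
∂L/∂z = ∂L/∂h · σ'(z) = 1 × 0.2497 = 0.2497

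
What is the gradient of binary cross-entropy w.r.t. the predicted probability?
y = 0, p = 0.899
∂L/∂p = 9.901

∂L/∂p = -y/p + (1-y)/(1-p) = 0 + 1/0.101 = 9.901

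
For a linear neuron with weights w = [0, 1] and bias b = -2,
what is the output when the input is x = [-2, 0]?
y = -2

y = (0)(-2) + (1)(0) + -2 = -2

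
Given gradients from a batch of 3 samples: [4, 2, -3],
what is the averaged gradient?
Average gradient = 1

Average = (1/3)(4 + 2 + -3) = 3/3 = 1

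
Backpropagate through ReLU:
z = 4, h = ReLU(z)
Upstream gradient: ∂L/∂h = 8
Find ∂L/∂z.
∂L/∂z = 8

h = ReLU(4) = 4
Since z > 0: ∂h/∂z = 1
∂L/∂z = ∂L/∂h · ∂h/∂z = 8 × 1 = 8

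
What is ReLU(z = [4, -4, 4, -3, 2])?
h = [4, 0, 4, 0, 2]

ReLU applied element-wise: max(0,4)=4, max(0,-4)=0, max(0,4)=4, max(0,-3)=0, max(0,2)=2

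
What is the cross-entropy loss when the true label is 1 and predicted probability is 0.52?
L = 0.6539

L = -1·log(0.52) - 0·log(0.48) = -log(0.52) = 0.6539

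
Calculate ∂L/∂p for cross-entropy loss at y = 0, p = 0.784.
∂L/∂p = 4.63

∂L/∂p = -y/p + (1-y)/(1-p) = 0 + 1/0.216 = 4.63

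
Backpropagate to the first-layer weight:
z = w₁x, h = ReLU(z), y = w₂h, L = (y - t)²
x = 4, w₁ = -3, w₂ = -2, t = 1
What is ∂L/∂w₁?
∂L/∂w₁ = 0

Forward pass:
z = w₁x = -3×4 = -12
h = ReLU(-12) = 0
y = w₂h = -2×0 = 0

Backward pass:
∂L/∂y = 2(y - t) = 2(0 - 1) = -2
∂y/∂h = w₂ = -2
∂h/∂z = 0 (ReLU derivative)
∂z/∂w₁ = x = 4

∂L/∂w₁ = -2 × -2 × 0 × 4 = 0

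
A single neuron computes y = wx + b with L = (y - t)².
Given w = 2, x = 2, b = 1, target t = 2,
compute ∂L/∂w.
∂L/∂w = 12

y = wx + b = (2)(2) + 1 = 5
∂L/∂y = 2(y - t) = 2(5 - 2) = 6
∂y/∂w = x = 2
∂L/∂w = ∂L/∂y · ∂y/∂w = 6 × 2 = 12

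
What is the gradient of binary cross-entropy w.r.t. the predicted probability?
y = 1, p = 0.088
∂L/∂p = -11.36

∂L/∂p = -y/p + (1-y)/(1-p) = -1/0.088 + 0 = -11.36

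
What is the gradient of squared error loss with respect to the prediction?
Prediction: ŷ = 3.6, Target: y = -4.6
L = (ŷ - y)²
∂L/∂ŷ = 16.4

∂L/∂ŷ = 2(ŷ - y) = 2(3.6 - -4.6) = 2(8.2) = 16.4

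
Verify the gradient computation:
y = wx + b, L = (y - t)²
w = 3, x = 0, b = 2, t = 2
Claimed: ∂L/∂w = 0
Correct

y = (3)(0) + 2 = 2
∂L/∂y = 2(y - t) = 2(2 - 2) = 0
∂y/∂w = x = 0
∂L/∂w = 0 × 0 = 0

Claimed value: 0
Correct: The correct gradient is 0.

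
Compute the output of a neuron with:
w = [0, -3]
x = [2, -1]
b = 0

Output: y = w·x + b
y = 3

y = (0)(2) + (-3)(-1) + 0 = 3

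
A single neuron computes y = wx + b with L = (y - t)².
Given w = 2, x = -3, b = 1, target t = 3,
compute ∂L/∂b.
∂L/∂b = -16

y = wx + b = (2)(-3) + 1 = -5
∂L/∂y = 2(y - t) = 2(-5 - 3) = -16
∂y/∂b = 1
∂L/∂b = ∂L/∂y · ∂y/∂b = -16 × 1 = -16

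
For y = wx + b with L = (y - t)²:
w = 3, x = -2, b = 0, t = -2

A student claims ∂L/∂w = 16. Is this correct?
Correct

y = (3)(-2) + 0 = -6
∂L/∂y = 2(y - t) = 2(-6 - -2) = -8
∂y/∂w = x = -2
∂L/∂w = -8 × -2 = 16

Claimed value: 16
Correct: The correct gradient is 16.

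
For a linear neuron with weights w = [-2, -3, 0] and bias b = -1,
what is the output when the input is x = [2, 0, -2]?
y = -5

y = (-2)(2) + (-3)(0) + (0)(-2) + -1 = -5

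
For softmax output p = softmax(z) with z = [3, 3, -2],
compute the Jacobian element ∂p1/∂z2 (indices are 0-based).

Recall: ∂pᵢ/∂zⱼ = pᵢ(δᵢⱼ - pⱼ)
∂p1/∂z2 = -0.001673

p = softmax(z) = [0.4983, 0.4983, 0.003358]
p1 = 0.4983, p2 = 0.003358

∂p1/∂z2 = -p1 × p2 = -0.4983 × 0.003358 = -0.001673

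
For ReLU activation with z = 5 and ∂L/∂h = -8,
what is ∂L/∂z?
∂L/∂z = -8

h = ReLU(5) = 5
Since z > 0: ∂h/∂z = 1
∂L/∂z = ∂L/∂h · ∂h/∂z = -8 × 1 = -8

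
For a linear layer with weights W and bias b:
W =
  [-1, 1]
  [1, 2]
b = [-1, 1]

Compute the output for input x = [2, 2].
y = [-1, 7]

Wx = [-1×2 + 1×2, 1×2 + 2×2]
   = [0, 6]
y = Wx + b = [0 + -1, 6 + 1] = [-1, 7]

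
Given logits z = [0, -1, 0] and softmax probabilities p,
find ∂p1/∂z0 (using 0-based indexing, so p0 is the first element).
∂p1/∂z0 = -0.06561

p = softmax(z) = [0.4223, 0.1554, 0.4223]
p1 = 0.1554, p0 = 0.4223

∂p1/∂z0 = -p1 × p0 = -0.1554 × 0.4223 = -0.06561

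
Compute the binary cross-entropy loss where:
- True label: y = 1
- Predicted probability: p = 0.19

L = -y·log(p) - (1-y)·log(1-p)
L = 1.661

L = -1·log(0.19) - 0·log(0.81) = -log(0.19) = 1.661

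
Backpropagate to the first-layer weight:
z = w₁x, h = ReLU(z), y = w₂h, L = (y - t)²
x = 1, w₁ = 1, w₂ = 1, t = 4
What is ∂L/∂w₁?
∂L/∂w₁ = -6

Forward pass:
z = w₁x = 1×1 = 1
h = ReLU(1) = 1
y = w₂h = 1×1 = 1

Backward pass:
∂L/∂y = 2(y - t) = 2(1 - 4) = -6
∂y/∂h = w₂ = 1
∂h/∂z = 1 (ReLU derivative)
∂z/∂w₁ = x = 1

∂L/∂w₁ = -6 × 1 × 1 × 1 = -6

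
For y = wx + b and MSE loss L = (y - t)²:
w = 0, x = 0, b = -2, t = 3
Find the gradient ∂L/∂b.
∂L/∂b = -10

y = wx + b = (0)(0) + -2 = -2
∂L/∂y = 2(y - t) = 2(-2 - 3) = -10
∂y/∂b = 1
∂L/∂b = ∂L/∂y · ∂y/∂b = -10 × 1 = -10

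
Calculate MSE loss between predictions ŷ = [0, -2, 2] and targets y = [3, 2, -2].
MSE = 13.67

MSE = (1/3)((0-3)² + (-2-2)² + (2--2)²) = (1/3)(9 + 16 + 16) = 13.67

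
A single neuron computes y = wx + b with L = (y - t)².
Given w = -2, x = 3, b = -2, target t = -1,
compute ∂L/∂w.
∂L/∂w = -42

y = wx + b = (-2)(3) + -2 = -8
∂L/∂y = 2(y - t) = 2(-8 - -1) = -14
∂y/∂w = x = 3
∂L/∂w = ∂L/∂y · ∂y/∂w = -14 × 3 = -42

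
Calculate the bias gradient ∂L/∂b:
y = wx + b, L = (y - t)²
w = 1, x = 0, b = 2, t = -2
∂L/∂b = 8

y = wx + b = (1)(0) + 2 = 2
∂L/∂y = 2(y - t) = 2(2 - -2) = 8
∂y/∂b = 1
∂L/∂b = ∂L/∂y · ∂y/∂b = 8 × 1 = 8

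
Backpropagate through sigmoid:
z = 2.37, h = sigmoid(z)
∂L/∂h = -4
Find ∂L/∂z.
∂L/∂z = -0.3127

σ(2.37) = 0.9145
σ'(2.37) = σ(2.37)(1 - σ(2.37)) = 0.9145 × 0.08549 = 0.07818
∂L/∂z = ∂L/∂h · σ'(z) = -4 × 0.07818 = -0.3127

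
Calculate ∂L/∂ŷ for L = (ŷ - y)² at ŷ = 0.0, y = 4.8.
∂L/∂ŷ = -9.6

∂L/∂ŷ = 2(ŷ - y) = 2(0.0 - 4.8) = 2(-4.8) = -9.6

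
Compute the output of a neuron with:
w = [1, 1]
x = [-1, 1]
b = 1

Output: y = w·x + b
y = 1

y = (1)(-1) + (1)(1) + 1 = 1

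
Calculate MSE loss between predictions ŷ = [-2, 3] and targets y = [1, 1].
MSE = 6.5

MSE = (1/2)((-2-1)² + (3-1)²) = (1/2)(9 + 4) = 6.5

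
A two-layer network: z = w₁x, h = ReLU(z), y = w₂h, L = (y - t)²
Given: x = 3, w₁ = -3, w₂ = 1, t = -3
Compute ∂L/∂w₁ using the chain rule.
∂L/∂w₁ = 0

Forward pass:
z = w₁x = -3×3 = -9
h = ReLU(-9) = 0
y = w₂h = 1×0 = 0

Backward pass:
∂L/∂y = 2(y - t) = 2(0 - -3) = 6
∂y/∂h = w₂ = 1
∂h/∂z = 0 (ReLU derivative)
∂z/∂w₁ = x = 3

∂L/∂w₁ = 6 × 1 × 0 × 3 = 0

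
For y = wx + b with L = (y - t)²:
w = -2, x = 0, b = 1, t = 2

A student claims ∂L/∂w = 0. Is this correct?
Correct

y = (-2)(0) + 1 = 1
∂L/∂y = 2(y - t) = 2(1 - 2) = -2
∂y/∂w = x = 0
∂L/∂w = -2 × 0 = 0

Claimed value: 0
Correct: The correct gradient is 0.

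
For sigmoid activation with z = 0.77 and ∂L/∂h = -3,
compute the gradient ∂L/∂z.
∂L/∂z = -0.649

σ(0.77) = 0.6835
σ'(0.77) = σ(0.77)(1 - σ(0.77)) = 0.6835 × 0.3165 = 0.2163
∂L/∂z = ∂L/∂h · σ'(z) = -3 × 0.2163 = -0.649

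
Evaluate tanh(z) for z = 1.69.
0.9341

tanh(1.69) = (e^(1.69) - e^(-1.69))/(e^(1.69) + e^(-1.69)) = 0.9341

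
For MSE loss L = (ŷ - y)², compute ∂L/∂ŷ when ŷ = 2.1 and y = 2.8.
∂L/∂ŷ = -1.4

∂L/∂ŷ = 2(ŷ - y) = 2(2.1 - 2.8) = 2(-0.7) = -1.4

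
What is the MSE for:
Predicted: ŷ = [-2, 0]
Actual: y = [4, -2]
MSE = 20

MSE = (1/2)((-2-4)² + (0--2)²) = (1/2)(36 + 4) = 20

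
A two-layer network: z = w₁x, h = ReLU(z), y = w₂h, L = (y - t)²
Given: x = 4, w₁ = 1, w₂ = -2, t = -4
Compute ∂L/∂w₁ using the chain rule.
∂L/∂w₁ = 64

Forward pass:
z = w₁x = 1×4 = 4
h = ReLU(4) = 4
y = w₂h = -2×4 = -8

Backward pass:
∂L/∂y = 2(y - t) = 2(-8 - -4) = -8
∂y/∂h = w₂ = -2
∂h/∂z = 1 (ReLU derivative)
∂z/∂w₁ = x = 4

∂L/∂w₁ = -8 × -2 × 1 × 4 = 64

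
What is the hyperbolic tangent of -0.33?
-0.3185

tanh(-0.33) = (e^(-0.33) - e^(0.33))/(e^(-0.33) + e^(0.33)) = -0.3185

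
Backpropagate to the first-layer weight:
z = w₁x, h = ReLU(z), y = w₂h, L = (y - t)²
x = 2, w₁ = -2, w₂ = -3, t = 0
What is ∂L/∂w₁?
∂L/∂w₁ = 0

Forward pass:
z = w₁x = -2×2 = -4
h = ReLU(-4) = 0
y = w₂h = -3×0 = 0

Backward pass:
∂L/∂y = 2(y - t) = 2(0 - 0) = 0
∂y/∂h = w₂ = -3
∂h/∂z = 0 (ReLU derivative)
∂z/∂w₁ = x = 2

∂L/∂w₁ = 0 × -3 × 0 × 2 = 0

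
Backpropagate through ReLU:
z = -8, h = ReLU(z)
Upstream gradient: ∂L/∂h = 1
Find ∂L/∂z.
∂L/∂z = 0

h = ReLU(-8) = 0
Since z < 0: ∂h/∂z = 0
∂L/∂z = ∂L/∂h · ∂h/∂z = 1 × 0 = 0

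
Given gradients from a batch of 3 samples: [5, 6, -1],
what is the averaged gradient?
Average gradient = 3.333

Average = (1/3)(5 + 6 + -1) = 10/3 = 3.333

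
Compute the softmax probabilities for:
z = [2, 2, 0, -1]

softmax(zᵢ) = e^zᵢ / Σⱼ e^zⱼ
p = [0.4576, 0.4576, 0.0619, 0.0228]

exp(z) = [7.389, 7.389, 1, 0.3679]
Sum = 16.15
p = [0.4576, 0.4576, 0.0619, 0.0228]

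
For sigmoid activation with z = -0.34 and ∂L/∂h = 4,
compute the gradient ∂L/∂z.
∂L/∂z = 0.9716

σ(-0.34) = 0.4158
σ'(-0.34) = σ(-0.34)(1 - σ(-0.34)) = 0.4158 × 0.5842 = 0.2429
∂L/∂z = ∂L/∂h · σ'(z) = 4 × 0.2429 = 0.9716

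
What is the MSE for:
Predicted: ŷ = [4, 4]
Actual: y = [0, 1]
MSE = 12.5

MSE = (1/2)((4-0)² + (4-1)²) = (1/2)(16 + 9) = 12.5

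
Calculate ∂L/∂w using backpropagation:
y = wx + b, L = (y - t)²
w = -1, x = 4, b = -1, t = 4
∂L/∂w = -72

y = wx + b = (-1)(4) + -1 = -5
∂L/∂y = 2(y - t) = 2(-5 - 4) = -18
∂y/∂w = x = 4
∂L/∂w = ∂L/∂y · ∂y/∂w = -18 × 4 = -72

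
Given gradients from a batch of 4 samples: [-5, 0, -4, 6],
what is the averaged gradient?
Average gradient = -0.75

Average = (1/4)(-5 + 0 + -4 + 6) = -3/4 = -0.75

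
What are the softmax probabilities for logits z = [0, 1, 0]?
p = [0.2119, 0.5761, 0.2119]

exp(z) = [1, 2.718, 1]
Sum = 4.718
p = [0.2119, 0.5761, 0.2119]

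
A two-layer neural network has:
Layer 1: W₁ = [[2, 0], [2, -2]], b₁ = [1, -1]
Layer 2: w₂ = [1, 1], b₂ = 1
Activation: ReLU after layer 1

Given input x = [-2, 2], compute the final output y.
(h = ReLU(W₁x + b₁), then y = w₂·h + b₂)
y = 1

Layer 1 pre-activation: z₁ = [-3, -9]
After ReLU: h = [0, 0]
Layer 2 output: y = 1×0 + 1×0 + 1 = 1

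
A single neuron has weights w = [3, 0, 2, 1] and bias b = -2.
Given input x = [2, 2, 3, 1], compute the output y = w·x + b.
y = 11

y = (3)(2) + (0)(2) + (2)(3) + (1)(1) + -2 = 11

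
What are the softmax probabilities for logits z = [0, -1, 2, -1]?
p = [0.1096, 0.0403, 0.8098, 0.0403]

exp(z) = [1, 0.3679, 7.389, 0.3679]
Sum = 9.125
p = [0.1096, 0.0403, 0.8098, 0.0403]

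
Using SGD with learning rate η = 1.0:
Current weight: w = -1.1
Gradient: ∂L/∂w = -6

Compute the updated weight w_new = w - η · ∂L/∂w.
w_new = 4.9

w_new = w - η·∂L/∂w = -1.1 - 1.0×(-6) = -1.1 - (-6) = 4.9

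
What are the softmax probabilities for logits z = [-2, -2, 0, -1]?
p = [0.0826, 0.0826, 0.6103, 0.2245]

exp(z) = [0.1353, 0.1353, 1, 0.3679]
Sum = 1.639
p = [0.0826, 0.0826, 0.6103, 0.2245]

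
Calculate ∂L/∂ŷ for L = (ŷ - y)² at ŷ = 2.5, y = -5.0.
∂L/∂ŷ = 15.0

∂L/∂ŷ = 2(ŷ - y) = 2(2.5 - -5.0) = 2(7.5) = 15.0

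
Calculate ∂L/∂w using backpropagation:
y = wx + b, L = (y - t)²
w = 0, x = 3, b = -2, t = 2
∂L/∂w = -24

y = wx + b = (0)(3) + -2 = -2
∂L/∂y = 2(y - t) = 2(-2 - 2) = -8
∂y/∂w = x = 3
∂L/∂w = ∂L/∂y · ∂y/∂w = -8 × 3 = -24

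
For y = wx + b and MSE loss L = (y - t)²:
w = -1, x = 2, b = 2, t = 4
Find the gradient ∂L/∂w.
∂L/∂w = -16

y = wx + b = (-1)(2) + 2 = 0
∂L/∂y = 2(y - t) = 2(0 - 4) = -8
∂y/∂w = x = 2
∂L/∂w = ∂L/∂y · ∂y/∂w = -8 × 2 = -16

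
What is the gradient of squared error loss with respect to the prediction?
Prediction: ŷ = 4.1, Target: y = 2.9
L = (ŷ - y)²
∂L/∂ŷ = 2.4

∂L/∂ŷ = 2(ŷ - y) = 2(4.1 - 2.9) = 2(1.2) = 2.4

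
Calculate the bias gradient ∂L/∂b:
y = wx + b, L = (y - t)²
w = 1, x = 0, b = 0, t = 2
∂L/∂b = -4

y = wx + b = (1)(0) + 0 = 0
∂L/∂y = 2(y - t) = 2(0 - 2) = -4
∂y/∂b = 1
∂L/∂b = ∂L/∂y · ∂y/∂b = -4 × 1 = -4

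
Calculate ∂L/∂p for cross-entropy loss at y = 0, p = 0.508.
∂L/∂p = 2.033

∂L/∂p = -y/p + (1-y)/(1-p) = 0 + 1/0.492 = 2.033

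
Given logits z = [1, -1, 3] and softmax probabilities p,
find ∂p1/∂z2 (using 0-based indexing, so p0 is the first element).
∂p1/∂z2 = -0.01376

p = softmax(z) = [0.1173, 0.01588, 0.8668]
p1 = 0.01588, p2 = 0.8668

∂p1/∂z2 = -p1 × p2 = -0.01588 × 0.8668 = -0.01376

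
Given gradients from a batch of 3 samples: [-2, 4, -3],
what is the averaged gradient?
Average gradient = -0.3333

Average = (1/3)(-2 + 4 + -3) = -1/3 = -0.3333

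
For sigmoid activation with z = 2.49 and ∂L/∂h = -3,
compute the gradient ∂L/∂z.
∂L/∂z = -0.2121

σ(2.49) = 0.9234
σ'(2.49) = σ(2.49)(1 - σ(2.49)) = 0.9234 × 0.07656 = 0.0707
∂L/∂z = ∂L/∂h · σ'(z) = -3 × 0.0707 = -0.2121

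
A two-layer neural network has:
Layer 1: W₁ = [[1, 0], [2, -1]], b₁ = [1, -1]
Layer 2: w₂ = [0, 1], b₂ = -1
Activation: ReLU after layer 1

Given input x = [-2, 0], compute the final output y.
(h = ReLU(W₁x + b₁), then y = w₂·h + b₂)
y = -1

Layer 1 pre-activation: z₁ = [-1, -5]
After ReLU: h = [0, 0]
Layer 2 output: y = 0×0 + 1×0 + -1 = -1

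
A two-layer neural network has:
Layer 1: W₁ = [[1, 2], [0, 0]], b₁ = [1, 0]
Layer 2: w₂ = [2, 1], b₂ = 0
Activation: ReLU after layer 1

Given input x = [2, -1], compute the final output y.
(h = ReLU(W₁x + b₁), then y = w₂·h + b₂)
y = 2

Layer 1 pre-activation: z₁ = [1, 0]
After ReLU: h = [1, 0]
Layer 2 output: y = 2×1 + 1×0 + 0 = 2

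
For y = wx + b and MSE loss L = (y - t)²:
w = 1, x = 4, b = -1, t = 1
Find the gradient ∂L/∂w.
∂L/∂w = 16

y = wx + b = (1)(4) + -1 = 3
∂L/∂y = 2(y - t) = 2(3 - 1) = 4
∂y/∂w = x = 4
∂L/∂w = ∂L/∂y · ∂y/∂w = 4 × 4 = 16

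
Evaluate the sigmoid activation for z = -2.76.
0.05952

sigmoid(-2.76) = 1/(1 + e^(2.76)) = 1/(1 + 15.8) = 0.05952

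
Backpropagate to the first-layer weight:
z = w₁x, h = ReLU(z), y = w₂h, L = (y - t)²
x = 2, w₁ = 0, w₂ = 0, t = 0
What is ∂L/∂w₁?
∂L/∂w₁ = 0

Forward pass:
z = w₁x = 0×2 = 0
h = ReLU(0) = 0
y = w₂h = 0×0 = 0

Backward pass:
∂L/∂y = 2(y - t) = 2(0 - 0) = 0
∂y/∂h = w₂ = 0
∂h/∂z = 0 (ReLU derivative)
∂z/∂w₁ = x = 2

∂L/∂w₁ = 0 × 0 × 0 × 2 = 0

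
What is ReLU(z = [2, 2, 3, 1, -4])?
h = [2, 2, 3, 1, 0]

ReLU applied element-wise: max(0,2)=2, max(0,2)=2, max(0,3)=3, max(0,1)=1, max(0,-4)=0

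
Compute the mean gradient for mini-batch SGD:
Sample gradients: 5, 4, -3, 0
Average gradient = 1.5

Average = (1/4)(5 + 4 + -3 + 0) = 6/4 = 1.5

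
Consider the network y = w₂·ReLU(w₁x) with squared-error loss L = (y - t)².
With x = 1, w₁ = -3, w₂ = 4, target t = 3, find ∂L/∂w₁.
∂L/∂w₁ = 0

Forward pass:
z = w₁x = -3×1 = -3
h = ReLU(-3) = 0
y = w₂h = 4×0 = 0

Backward pass:
∂L/∂y = 2(y - t) = 2(0 - 3) = -6
∂y/∂h = w₂ = 4
∂h/∂z = 0 (ReLU derivative)
∂z/∂w₁ = x = 1

∂L/∂w₁ = -6 × 4 × 0 × 1 = 0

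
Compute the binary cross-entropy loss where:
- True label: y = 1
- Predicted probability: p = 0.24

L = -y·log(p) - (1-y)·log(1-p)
L = 1.427

L = -1·log(0.24) - 0·log(0.76) = -log(0.24) = 1.427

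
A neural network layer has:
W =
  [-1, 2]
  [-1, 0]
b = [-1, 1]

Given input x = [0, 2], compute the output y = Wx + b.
y = [3, 1]

Wx = [-1×0 + 2×2, -1×0 + 0×2]
   = [4, 0]
y = Wx + b = [4 + -1, 0 + 1] = [3, 1]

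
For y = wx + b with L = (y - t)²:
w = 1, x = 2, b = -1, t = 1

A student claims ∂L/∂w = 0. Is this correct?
Correct

y = (1)(2) + -1 = 1
∂L/∂y = 2(y - t) = 2(1 - 1) = 0
∂y/∂w = x = 2
∂L/∂w = 0 × 2 = 0

Claimed value: 0
Correct: The correct gradient is 0.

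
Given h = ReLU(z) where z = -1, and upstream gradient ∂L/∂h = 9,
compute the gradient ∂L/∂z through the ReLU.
∂L/∂z = 0

h = ReLU(-1) = 0
Since z < 0: ∂h/∂z = 0
∂L/∂z = ∂L/∂h · ∂h/∂z = 9 × 0 = 0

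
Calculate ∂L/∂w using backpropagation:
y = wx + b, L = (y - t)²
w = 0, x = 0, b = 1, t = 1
∂L/∂w = 0

y = wx + b = (0)(0) + 1 = 1
∂L/∂y = 2(y - t) = 2(1 - 1) = 0
∂y/∂w = x = 0
∂L/∂w = ∂L/∂y · ∂y/∂w = 0 × 0 = 0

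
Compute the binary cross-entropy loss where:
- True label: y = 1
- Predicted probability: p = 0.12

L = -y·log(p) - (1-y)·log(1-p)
L = 2.12

L = -1·log(0.12) - 0·log(0.88) = -log(0.12) = 2.12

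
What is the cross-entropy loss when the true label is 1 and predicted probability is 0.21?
L = 1.561

L = -1·log(0.21) - 0·log(0.79) = -log(0.21) = 1.561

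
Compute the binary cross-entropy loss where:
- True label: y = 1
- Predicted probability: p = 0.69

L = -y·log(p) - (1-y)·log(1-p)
L = 0.3711

L = -1·log(0.69) - 0·log(0.31) = -log(0.69) = 0.3711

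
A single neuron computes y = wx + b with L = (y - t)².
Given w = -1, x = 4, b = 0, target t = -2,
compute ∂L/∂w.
∂L/∂w = -16

y = wx + b = (-1)(4) + 0 = -4
∂L/∂y = 2(y - t) = 2(-4 - -2) = -4
∂y/∂w = x = 4
∂L/∂w = ∂L/∂y · ∂y/∂w = -4 × 4 = -16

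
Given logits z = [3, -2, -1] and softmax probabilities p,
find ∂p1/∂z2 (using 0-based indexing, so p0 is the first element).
∂p1/∂z2 = -0.0001175

p = softmax(z) = [0.9756, 0.006573, 0.01787]
p1 = 0.006573, p2 = 0.01787

∂p1/∂z2 = -p1 × p2 = -0.006573 × 0.01787 = -0.0001175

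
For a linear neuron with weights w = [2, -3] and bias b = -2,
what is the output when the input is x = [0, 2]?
y = -8

y = (2)(0) + (-3)(2) + -2 = -8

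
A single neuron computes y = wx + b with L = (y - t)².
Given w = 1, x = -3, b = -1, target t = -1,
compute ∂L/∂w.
∂L/∂w = 18

y = wx + b = (1)(-3) + -1 = -4
∂L/∂y = 2(y - t) = 2(-4 - -1) = -6
∂y/∂w = x = -3
∂L/∂w = ∂L/∂y · ∂y/∂w = -6 × -3 = 18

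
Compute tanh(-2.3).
-0.9801

tanh(-2.3) = (e^(-2.3) - e^(2.3))/(e^(-2.3) + e^(2.3)) = -0.9801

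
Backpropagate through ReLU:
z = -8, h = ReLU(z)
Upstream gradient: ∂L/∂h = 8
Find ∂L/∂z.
∂L/∂z = 0

h = ReLU(-8) = 0
Since z < 0: ∂h/∂z = 0
∂L/∂z = ∂L/∂h · ∂h/∂z = 8 × 0 = 0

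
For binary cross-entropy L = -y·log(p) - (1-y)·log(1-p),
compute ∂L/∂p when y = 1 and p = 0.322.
∂L/∂p = -3.106

∂L/∂p = -y/p + (1-y)/(1-p) = -1/0.322 + 0 = -3.106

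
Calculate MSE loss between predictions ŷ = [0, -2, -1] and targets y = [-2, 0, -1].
MSE = 2.667

MSE = (1/3)((0--2)² + (-2-0)² + (-1--1)²) = (1/3)(4 + 4 + 0) = 2.667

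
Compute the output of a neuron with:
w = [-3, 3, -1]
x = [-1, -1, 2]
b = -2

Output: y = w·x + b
y = -4

y = (-3)(-1) + (3)(-1) + (-1)(2) + -2 = -4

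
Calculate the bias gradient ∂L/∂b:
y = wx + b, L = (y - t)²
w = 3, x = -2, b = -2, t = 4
∂L/∂b = -24

y = wx + b = (3)(-2) + -2 = -8
∂L/∂y = 2(y - t) = 2(-8 - 4) = -24
∂y/∂b = 1
∂L/∂b = ∂L/∂y · ∂y/∂b = -24 × 1 = -24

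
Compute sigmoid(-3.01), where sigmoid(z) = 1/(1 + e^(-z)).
0.04698

sigmoid(-3.01) = 1/(1 + e^(3.01)) = 1/(1 + 20.29) = 0.04698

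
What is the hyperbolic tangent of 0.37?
0.354

tanh(0.37) = (e^(0.37) - e^(-0.37))/(e^(0.37) + e^(-0.37)) = 0.354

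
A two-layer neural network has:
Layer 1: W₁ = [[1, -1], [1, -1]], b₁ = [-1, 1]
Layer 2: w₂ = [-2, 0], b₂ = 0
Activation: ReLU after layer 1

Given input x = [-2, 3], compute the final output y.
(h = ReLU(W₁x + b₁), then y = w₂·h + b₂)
y = 0

Layer 1 pre-activation: z₁ = [-6, -4]
After ReLU: h = [0, 0]
Layer 2 output: y = -2×0 + 0×0 + 0 = 0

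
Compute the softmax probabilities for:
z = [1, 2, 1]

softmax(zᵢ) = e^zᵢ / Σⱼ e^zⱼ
p = [0.2119, 0.5761, 0.2119]

exp(z) = [2.718, 7.389, 2.718]
Sum = 12.83
p = [0.2119, 0.5761, 0.2119]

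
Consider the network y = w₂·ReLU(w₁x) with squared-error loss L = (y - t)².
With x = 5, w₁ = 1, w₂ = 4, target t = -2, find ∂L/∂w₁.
∂L/∂w₁ = 880

Forward pass:
z = w₁x = 1×5 = 5
h = ReLU(5) = 5
y = w₂h = 4×5 = 20

Backward pass:
∂L/∂y = 2(y - t) = 2(20 - -2) = 44
∂y/∂h = w₂ = 4
∂h/∂z = 1 (ReLU derivative)
∂z/∂w₁ = x = 5

∂L/∂w₁ = 44 × 4 × 1 × 5 = 880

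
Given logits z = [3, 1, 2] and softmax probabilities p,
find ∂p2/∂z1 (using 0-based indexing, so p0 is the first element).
∂p2/∂z1 = -0.02203

p = softmax(z) = [0.6652, 0.09003, 0.2447]
p2 = 0.2447, p1 = 0.09003

∂p2/∂z1 = -p2 × p1 = -0.2447 × 0.09003 = -0.02203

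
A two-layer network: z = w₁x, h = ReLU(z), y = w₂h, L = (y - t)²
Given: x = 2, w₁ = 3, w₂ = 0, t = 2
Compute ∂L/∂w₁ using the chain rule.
∂L/∂w₁ = 0

Forward pass:
z = w₁x = 3×2 = 6
h = ReLU(6) = 6
y = w₂h = 0×6 = 0

Backward pass:
∂L/∂y = 2(y - t) = 2(0 - 2) = -4
∂y/∂h = w₂ = 0
∂h/∂z = 1 (ReLU derivative)
∂z/∂w₁ = x = 2

∂L/∂w₁ = -4 × 0 × 1 × 2 = 0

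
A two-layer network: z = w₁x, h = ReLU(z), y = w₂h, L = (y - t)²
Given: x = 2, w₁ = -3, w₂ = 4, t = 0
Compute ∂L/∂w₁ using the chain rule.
∂L/∂w₁ = 0

Forward pass:
z = w₁x = -3×2 = -6
h = ReLU(-6) = 0
y = w₂h = 4×0 = 0

Backward pass:
∂L/∂y = 2(y - t) = 2(0 - 0) = 0
∂y/∂h = w₂ = 4
∂h/∂z = 0 (ReLU derivative)
∂z/∂w₁ = x = 2

∂L/∂w₁ = 0 × 4 × 0 × 2 = 0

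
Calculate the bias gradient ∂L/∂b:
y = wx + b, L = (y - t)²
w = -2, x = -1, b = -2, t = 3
∂L/∂b = -6

y = wx + b = (-2)(-1) + -2 = 0
∂L/∂y = 2(y - t) = 2(0 - 3) = -6
∂y/∂b = 1
∂L/∂b = ∂L/∂y · ∂y/∂b = -6 × 1 = -6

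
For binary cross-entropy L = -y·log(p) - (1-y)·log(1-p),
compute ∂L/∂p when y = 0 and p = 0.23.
∂L/∂p = 1.299

∂L/∂p = -y/p + (1-y)/(1-p) = 0 + 1/0.77 = 1.299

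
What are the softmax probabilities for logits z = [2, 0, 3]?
p = [0.2595, 0.0351, 0.7054]

exp(z) = [7.389, 1, 20.09]
Sum = 28.47
p = [0.2595, 0.0351, 0.7054]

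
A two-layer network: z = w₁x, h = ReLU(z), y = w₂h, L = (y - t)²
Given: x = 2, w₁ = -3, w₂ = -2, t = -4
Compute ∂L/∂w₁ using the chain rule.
∂L/∂w₁ = 0

Forward pass:
z = w₁x = -3×2 = -6
h = ReLU(-6) = 0
y = w₂h = -2×0 = 0

Backward pass:
∂L/∂y = 2(y - t) = 2(0 - -4) = 8
∂y/∂h = w₂ = -2
∂h/∂z = 0 (ReLU derivative)
∂z/∂w₁ = x = 2

∂L/∂w₁ = 8 × -2 × 0 × 2 = 0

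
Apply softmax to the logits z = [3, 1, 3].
p = [0.4683, 0.0634, 0.4683]

exp(z) = [20.09, 2.718, 20.09]
Sum = 42.89
p = [0.4683, 0.0634, 0.4683]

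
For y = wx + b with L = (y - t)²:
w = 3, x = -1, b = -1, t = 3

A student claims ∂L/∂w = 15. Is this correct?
Incorrect

y = (3)(-1) + -1 = -4
∂L/∂y = 2(y - t) = 2(-4 - 3) = -14
∂y/∂w = x = -1
∂L/∂w = -14 × -1 = 14

Claimed value: 15
Incorrect: The correct gradient is 14.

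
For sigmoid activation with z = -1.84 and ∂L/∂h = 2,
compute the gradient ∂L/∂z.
∂L/∂z = 0.2365

σ(-1.84) = 0.1371
σ'(-1.84) = σ(-1.84)(1 - σ(-1.84)) = 0.1371 × 0.8629 = 0.1183
∂L/∂z = ∂L/∂h · σ'(z) = 2 × 0.1183 = 0.2365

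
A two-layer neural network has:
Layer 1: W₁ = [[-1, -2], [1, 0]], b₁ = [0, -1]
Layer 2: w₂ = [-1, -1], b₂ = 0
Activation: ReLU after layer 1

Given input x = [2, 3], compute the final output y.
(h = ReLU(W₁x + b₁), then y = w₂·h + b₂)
y = -1

Layer 1 pre-activation: z₁ = [-8, 1]
After ReLU: h = [0, 1]
Layer 2 output: y = -1×0 + -1×1 + 0 = -1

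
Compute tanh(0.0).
0

tanh(0.0) = (e^(0.0) - e^(0.0))/(e^(0.0) + e^(0.0)) = 0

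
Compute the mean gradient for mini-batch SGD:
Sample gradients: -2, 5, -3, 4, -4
Average gradient = 0

Average = (1/5)(-2 + 5 + -3 + 4 + -4) = 0/5 = 0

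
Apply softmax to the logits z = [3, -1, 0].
p = [0.9362, 0.0171, 0.0466]

exp(z) = [20.09, 0.3679, 1]
Sum = 21.45
p = [0.9362, 0.0171, 0.0466]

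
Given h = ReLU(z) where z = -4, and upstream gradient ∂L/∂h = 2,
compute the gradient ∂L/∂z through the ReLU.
∂L/∂z = 0

h = ReLU(-4) = 0
Since z < 0: ∂h/∂z = 0
∂L/∂z = ∂L/∂h · ∂h/∂z = 2 × 0 = 0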